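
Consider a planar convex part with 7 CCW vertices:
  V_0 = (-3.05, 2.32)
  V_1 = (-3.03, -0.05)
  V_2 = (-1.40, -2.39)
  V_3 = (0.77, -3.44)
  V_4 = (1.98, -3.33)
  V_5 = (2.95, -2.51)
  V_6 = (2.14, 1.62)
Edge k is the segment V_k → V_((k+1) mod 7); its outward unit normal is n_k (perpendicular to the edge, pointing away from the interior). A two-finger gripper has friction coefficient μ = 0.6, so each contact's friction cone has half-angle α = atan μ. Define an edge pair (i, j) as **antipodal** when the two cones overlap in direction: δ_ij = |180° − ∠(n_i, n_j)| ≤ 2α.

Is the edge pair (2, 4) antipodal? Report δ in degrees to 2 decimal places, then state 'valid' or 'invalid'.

α = atan 0.6 = 30.96°;  2α = 61.93°
edge 2: e_2 = (+2.17, -1.05);  n_2 = (-0.4356, -0.9002)
edge 4: e_4 = (+0.97, +0.82);  n_4 = (+0.6456, -0.7637)
∠(n_2, n_4) = 66.03°
δ = |180° − 66.03°| = 113.97°
113.97° > 2α = 61.93°  →  invalid

δ = 113.97°, invalid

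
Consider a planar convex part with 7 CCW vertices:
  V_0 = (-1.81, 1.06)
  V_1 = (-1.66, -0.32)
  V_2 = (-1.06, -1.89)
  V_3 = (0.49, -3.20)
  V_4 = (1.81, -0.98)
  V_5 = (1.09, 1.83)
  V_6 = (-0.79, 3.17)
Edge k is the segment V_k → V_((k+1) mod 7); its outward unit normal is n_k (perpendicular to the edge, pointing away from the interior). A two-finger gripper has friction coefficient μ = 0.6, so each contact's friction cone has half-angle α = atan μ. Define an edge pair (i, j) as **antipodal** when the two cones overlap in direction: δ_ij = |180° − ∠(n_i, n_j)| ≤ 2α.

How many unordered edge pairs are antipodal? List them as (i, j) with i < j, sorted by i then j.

count = 10; pairs: (0,3), (0,4), (0,5), (1,3), (1,4), (1,5), (2,4), (2,5), (3,6), (4,6)

α = atan 0.6 = 30.96°;  2α = 61.93°
n_0 = (-0.9941, -0.1081)
n_1 = (-0.9341, -0.3570)
n_2 = (-0.6455, -0.7638)
n_3 = (+0.8595, -0.5111)
n_4 = (+0.9687, +0.2482)
n_5 = (+0.5804, +0.8143)
n_6 = (-0.9003, +0.4352)
  (0,1): δ = 165.29°  ·
  (0,2): δ = 136.41°  ·
  (0,3): δ = 36.94°  ✓
  (0,4): δ = 8.17°  ✓
  (0,5): δ = 48.32°  ✓
  (0,6): δ = 148.00°  ·
  (1,2): δ = 151.12°  ·
  (1,3): δ = 51.65°  ✓
  (1,4): δ = 6.54°  ✓
  (1,5): δ = 33.60°  ✓
  (1,6): δ = 133.29°  ·
  (2,3): δ = 80.53°  ·
  (2,4): δ = 35.43°  ✓
  (2,5): δ = 4.72°  ✓
  (2,6): δ = 104.40°  ·
  (3,4): δ = 134.89°  ·
  (3,5): δ = 94.74°  ·
  (3,6): δ = 4.94°  ✓
  (4,5): δ = 139.85°  ·
  (4,6): δ = 40.17°  ✓
  (5,6): δ = 80.32°  ·
antipodal pairs: 10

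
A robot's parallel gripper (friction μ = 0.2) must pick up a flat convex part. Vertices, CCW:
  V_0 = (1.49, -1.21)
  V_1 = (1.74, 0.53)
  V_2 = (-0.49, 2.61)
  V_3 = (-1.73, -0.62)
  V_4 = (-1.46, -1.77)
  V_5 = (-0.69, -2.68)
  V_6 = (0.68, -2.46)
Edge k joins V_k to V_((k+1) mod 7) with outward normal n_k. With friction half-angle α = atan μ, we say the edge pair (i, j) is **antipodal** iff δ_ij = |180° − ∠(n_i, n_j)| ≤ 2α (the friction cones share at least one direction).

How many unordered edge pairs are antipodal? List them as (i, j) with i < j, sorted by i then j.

α = atan 0.2 = 11.31°;  2α = 22.62°
n_0 = (+0.9898, -0.1422)
n_1 = (+0.6821, +0.7313)
n_2 = (-0.9336, +0.3584)
n_3 = (-0.9735, -0.2286)
n_4 = (-0.7634, -0.6459)
n_5 = (+0.1586, -0.9874)
n_6 = (+0.8392, -0.5438)
  (0,1): δ = 124.83°  ·
  (0,2): δ = 12.83°  ✓
  (0,3): δ = 21.39°  ✓
  (0,4): δ = 48.41°  ·
  (0,5): δ = 107.30°  ·
  (0,6): δ = 155.23°  ·
  (1,2): δ = 68.00°  ·
  (1,3): δ = 33.78°  ·
  (1,4): δ = 6.76°  ✓
  (1,5): δ = 52.13°  ·
  (1,6): δ = 100.06°  ·
  (2,3): δ = 145.79°  ·
  (2,4): δ = 118.76°  ·
  (2,5): δ = 59.88°  ·
  (2,6): δ = 11.94°  ✓
  (3,4): δ = 152.98°  ·
  (3,5): δ = 94.09°  ·
  (3,6): δ = 46.16°  ·
  (4,5): δ = 121.11°  ·
  (4,6): δ = 73.18°  ·
  (5,6): δ = 132.07°  ·
antipodal pairs: 4

count = 4; pairs: (0,2), (0,3), (1,4), (2,6)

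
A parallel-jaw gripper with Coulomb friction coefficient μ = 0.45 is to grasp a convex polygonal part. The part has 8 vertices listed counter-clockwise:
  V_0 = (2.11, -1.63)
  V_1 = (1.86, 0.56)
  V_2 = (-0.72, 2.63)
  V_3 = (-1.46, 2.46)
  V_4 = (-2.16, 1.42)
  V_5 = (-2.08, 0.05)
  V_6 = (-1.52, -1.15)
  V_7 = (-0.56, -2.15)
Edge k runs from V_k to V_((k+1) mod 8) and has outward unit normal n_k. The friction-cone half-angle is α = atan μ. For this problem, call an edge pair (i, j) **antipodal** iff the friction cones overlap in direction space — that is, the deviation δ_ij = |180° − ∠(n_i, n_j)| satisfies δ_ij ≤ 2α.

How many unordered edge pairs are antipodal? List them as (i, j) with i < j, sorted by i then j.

α = atan 0.45 = 24.23°;  2α = 48.46°
n_0 = (+0.9935, +0.1134)
n_1 = (+0.6258, +0.7800)
n_2 = (-0.2239, +0.9746)
n_3 = (-0.8296, +0.5584)
n_4 = (-0.9983, -0.0583)
n_5 = (-0.9062, -0.4229)
n_6 = (-0.7214, -0.6925)
n_7 = (+0.1912, -0.9816)
  (0,1): δ = 135.25°  ·
  (0,2): δ = 83.57°  ·
  (0,3): δ = 40.46°  ✓
  (0,4): δ = 3.17°  ✓
  (0,5): δ = 18.50°  ✓
  (0,6): δ = 37.32°  ✓
  (0,7): δ = 94.51°  ·
  (1,2): δ = 128.32°  ·
  (1,3): δ = 85.20°  ·
  (1,4): δ = 47.92°  ✓
  (1,5): δ = 26.24°  ✓
  (1,6): δ = 7.43°  ✓
  (1,7): δ = 49.76°  ·
  (2,3): δ = 136.88°  ·
  (2,4): δ = 99.60°  ·
  (2,5): δ = 77.92°  ·
  (2,6): δ = 59.11°  ·
  (2,7): δ = 1.92°  ✓
  (3,4): δ = 142.71°  ·
  (3,5): δ = 121.04°  ·
  (3,6): δ = 102.23°  ·
  (3,7): δ = 45.04°  ✓
  (4,5): δ = 158.33°  ·
  (4,6): δ = 139.51°  ·
  (4,7): δ = 82.32°  ·
  (5,6): δ = 161.19°  ·
  (5,7): δ = 104.00°  ·
  (6,7): δ = 122.81°  ·
antipodal pairs: 9

count = 9; pairs: (0,3), (0,4), (0,5), (0,6), (1,4), (1,5), (1,6), (2,7), (3,7)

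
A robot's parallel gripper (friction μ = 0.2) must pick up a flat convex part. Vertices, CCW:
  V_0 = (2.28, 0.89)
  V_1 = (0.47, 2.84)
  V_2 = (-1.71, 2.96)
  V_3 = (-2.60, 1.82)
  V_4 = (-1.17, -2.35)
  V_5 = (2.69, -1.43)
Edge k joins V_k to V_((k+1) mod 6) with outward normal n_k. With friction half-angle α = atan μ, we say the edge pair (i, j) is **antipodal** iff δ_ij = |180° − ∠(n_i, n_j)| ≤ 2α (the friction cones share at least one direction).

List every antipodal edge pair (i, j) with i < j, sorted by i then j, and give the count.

α = atan 0.2 = 11.31°;  2α = 22.62°
n_0 = (+0.7329, +0.6803)
n_1 = (+0.0550, +0.9985)
n_2 = (-0.7882, +0.6154)
n_3 = (-0.9459, -0.3244)
n_4 = (+0.2318, -0.9728)
n_5 = (+0.9847, +0.1740)
  (0,1): δ = 136.02°  ·
  (0,2): δ = 80.85°  ·
  (0,3): δ = 23.94°  ·
  (0,4): δ = 60.54°  ·
  (0,5): δ = 147.15°  ·
  (1,2): δ = 124.83°  ·
  (1,3): δ = 67.92°  ·
  (1,4): δ = 16.56°  ✓
  (1,5): δ = 103.17°  ·
  (2,3): δ = 123.09°  ·
  (2,4): δ = 38.61°  ·
  (2,5): δ = 48.00°  ·
  (3,4): δ = 95.52°  ·
  (3,5): δ = 8.91°  ✓
  (4,5): δ = 93.38°  ·
antipodal pairs: 2

count = 2; pairs: (1,4), (3,5)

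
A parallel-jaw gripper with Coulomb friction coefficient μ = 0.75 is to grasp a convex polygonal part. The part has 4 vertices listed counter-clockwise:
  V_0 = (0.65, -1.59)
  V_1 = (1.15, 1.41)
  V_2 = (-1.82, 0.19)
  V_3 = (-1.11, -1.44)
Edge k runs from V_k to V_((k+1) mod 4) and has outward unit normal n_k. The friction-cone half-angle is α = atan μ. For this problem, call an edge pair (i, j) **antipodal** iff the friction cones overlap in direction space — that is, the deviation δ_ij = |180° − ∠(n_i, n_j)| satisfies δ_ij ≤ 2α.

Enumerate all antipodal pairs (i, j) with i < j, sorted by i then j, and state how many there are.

α = atan 0.75 = 36.87°;  2α = 73.74°
n_0 = (+0.9864, -0.1644)
n_1 = (-0.3800, +0.9250)
n_2 = (-0.9168, -0.3993)
n_3 = (-0.0849, -0.9964)
  (0,1): δ = 58.21°  ✓
  (0,2): δ = 33.00°  ✓
  (0,3): δ = 94.59°  ·
  (1,2): δ = 88.79°  ·
  (1,3): δ = 27.20°  ✓
  (2,3): δ = 118.41°  ·
antipodal pairs: 3

count = 3; pairs: (0,1), (0,2), (1,3)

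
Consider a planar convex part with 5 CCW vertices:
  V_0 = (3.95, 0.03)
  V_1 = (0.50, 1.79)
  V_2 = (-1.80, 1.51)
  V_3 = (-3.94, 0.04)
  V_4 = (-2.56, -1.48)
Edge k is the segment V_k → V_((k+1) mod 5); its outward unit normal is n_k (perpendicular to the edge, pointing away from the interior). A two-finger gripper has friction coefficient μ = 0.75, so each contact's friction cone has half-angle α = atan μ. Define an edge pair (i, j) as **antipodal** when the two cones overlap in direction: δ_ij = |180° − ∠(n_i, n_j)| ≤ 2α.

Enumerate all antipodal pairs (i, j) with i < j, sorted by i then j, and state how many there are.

α = atan 0.75 = 36.87°;  2α = 73.74°
n_0 = (+0.4544, +0.8908)
n_1 = (-0.1208, +0.9927)
n_2 = (-0.5662, +0.8243)
n_3 = (-0.7404, -0.6722)
n_4 = (+0.2260, -0.9741)
  (0,1): δ = 146.03°  ·
  (0,2): δ = 118.49°  ·
  (0,3): δ = 20.74°  ✓
  (0,4): δ = 40.09°  ✓
  (1,2): δ = 152.46°  ·
  (1,3): δ = 54.70°  ✓
  (1,4): δ = 6.12°  ✓
  (2,3): δ = 82.25°  ·
  (2,4): δ = 21.43°  ✓
  (3,4): δ = 119.18°  ·
antipodal pairs: 5

count = 5; pairs: (0,3), (0,4), (1,3), (1,4), (2,4)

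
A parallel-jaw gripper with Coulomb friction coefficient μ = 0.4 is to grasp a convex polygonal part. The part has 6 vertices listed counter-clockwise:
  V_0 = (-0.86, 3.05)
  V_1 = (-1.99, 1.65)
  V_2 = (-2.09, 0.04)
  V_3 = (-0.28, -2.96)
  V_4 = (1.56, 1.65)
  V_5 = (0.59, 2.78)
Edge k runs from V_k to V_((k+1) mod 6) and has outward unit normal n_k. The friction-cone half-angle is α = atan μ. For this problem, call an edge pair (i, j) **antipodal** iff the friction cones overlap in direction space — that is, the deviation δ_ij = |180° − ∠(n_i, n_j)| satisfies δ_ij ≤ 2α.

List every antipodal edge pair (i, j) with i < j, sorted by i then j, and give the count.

count = 3; pairs: (0,3), (1,3), (2,4)

α = atan 0.4 = 21.80°;  2α = 43.60°
n_0 = (-0.7782, +0.6281)
n_1 = (-0.9981, +0.0620)
n_2 = (-0.8562, -0.5166)
n_3 = (+0.9288, -0.3707)
n_4 = (+0.7588, +0.6513)
n_5 = (+0.1831, +0.9831)
  (0,1): δ = 144.65°  ·
  (0,2): δ = 109.99°  ·
  (0,3): δ = 17.15°  ✓
  (0,4): δ = 79.55°  ·
  (0,5): δ = 118.36°  ·
  (1,2): δ = 145.34°  ·
  (1,3): δ = 18.20°  ✓
  (1,4): δ = 44.20°  ·
  (1,5): δ = 83.01°  ·
  (2,3): δ = 52.86°  ·
  (2,4): δ = 9.54°  ✓
  (2,5): δ = 48.35°  ·
  (3,4): δ = 117.60°  ·
  (3,5): δ = 78.79°  ·
  (4,5): δ = 141.19°  ·
antipodal pairs: 3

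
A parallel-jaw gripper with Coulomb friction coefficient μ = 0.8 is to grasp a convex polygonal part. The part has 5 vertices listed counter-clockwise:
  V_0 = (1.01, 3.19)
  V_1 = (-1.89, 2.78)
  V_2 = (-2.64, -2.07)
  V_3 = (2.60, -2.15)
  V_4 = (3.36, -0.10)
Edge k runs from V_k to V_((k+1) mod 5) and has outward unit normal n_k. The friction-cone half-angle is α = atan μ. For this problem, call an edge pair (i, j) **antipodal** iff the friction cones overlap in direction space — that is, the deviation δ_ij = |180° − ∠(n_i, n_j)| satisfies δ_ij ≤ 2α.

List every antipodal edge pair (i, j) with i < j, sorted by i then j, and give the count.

α = atan 0.8 = 38.66°;  2α = 77.32°
n_0 = (-0.1400, +0.9902)
n_1 = (-0.9883, +0.1528)
n_2 = (-0.0153, -0.9999)
n_3 = (+0.9376, -0.3476)
n_4 = (+0.8137, +0.5812)
  (0,1): δ = 106.84°  ·
  (0,2): δ = 8.92°  ✓
  (0,3): δ = 61.61°  ✓
  (0,4): δ = 117.49°  ·
  (1,2): δ = 82.08°  ·
  (1,3): δ = 11.55°  ✓
  (1,4): δ = 44.33°  ✓
  (2,3): δ = 109.47°  ·
  (2,4): δ = 53.59°  ✓
  (3,4): δ = 124.12°  ·
antipodal pairs: 5

count = 5; pairs: (0,2), (0,3), (1,3), (1,4), (2,4)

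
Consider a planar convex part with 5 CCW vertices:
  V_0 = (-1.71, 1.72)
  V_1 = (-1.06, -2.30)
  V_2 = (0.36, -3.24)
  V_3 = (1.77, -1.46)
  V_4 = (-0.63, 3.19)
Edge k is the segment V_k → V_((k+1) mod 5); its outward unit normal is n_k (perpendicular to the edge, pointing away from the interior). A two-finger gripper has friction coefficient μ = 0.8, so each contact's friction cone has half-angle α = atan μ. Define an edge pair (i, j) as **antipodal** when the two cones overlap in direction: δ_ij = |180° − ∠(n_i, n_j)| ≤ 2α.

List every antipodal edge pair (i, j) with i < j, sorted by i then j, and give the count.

count = 5; pairs: (0,2), (0,3), (1,3), (2,4), (3,4)

α = atan 0.8 = 38.66°;  2α = 77.32°
n_0 = (-0.9872, -0.1596)
n_1 = (-0.5520, -0.8339)
n_2 = (+0.7839, -0.6209)
n_3 = (+0.8886, +0.4586)
n_4 = (-0.8059, +0.5921)
  (0,1): δ = 132.69°  ·
  (0,2): δ = 47.57°  ✓
  (0,3): δ = 18.11°  ✓
  (0,4): δ = 134.51°  ·
  (1,2): δ = 94.88°  ·
  (1,3): δ = 29.20°  ✓
  (1,4): δ = 87.20°  ·
  (2,3): δ = 114.32°  ·
  (2,4): δ = 2.08°  ✓
  (3,4): δ = 63.60°  ✓
antipodal pairs: 5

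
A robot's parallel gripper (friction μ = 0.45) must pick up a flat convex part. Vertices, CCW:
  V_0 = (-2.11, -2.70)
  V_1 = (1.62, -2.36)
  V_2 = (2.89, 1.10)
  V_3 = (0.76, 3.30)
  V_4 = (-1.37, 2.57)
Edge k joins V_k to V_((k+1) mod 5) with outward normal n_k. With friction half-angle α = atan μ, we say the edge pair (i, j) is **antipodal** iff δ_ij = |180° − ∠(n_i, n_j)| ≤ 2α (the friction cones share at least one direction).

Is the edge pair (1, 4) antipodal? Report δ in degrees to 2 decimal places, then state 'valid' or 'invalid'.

δ = 12.16°, valid

α = atan 0.45 = 24.23°;  2α = 48.46°
edge 1: e_1 = (+1.27, +3.46);  n_1 = (+0.9388, -0.3446)
edge 4: e_4 = (-0.74, -5.27);  n_4 = (-0.9903, +0.1391)
∠(n_1, n_4) = 167.84°
δ = |180° − 167.84°| = 12.16°
12.16° ≤ 2α = 48.46°  →  valid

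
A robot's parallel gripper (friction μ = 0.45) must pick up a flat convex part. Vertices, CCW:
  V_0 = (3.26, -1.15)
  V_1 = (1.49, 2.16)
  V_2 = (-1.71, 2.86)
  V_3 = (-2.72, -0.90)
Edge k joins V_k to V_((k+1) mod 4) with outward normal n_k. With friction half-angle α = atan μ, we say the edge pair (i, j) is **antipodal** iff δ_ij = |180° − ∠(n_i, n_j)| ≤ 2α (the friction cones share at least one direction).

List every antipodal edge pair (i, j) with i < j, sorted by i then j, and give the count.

α = atan 0.45 = 24.23°;  2α = 48.46°
n_0 = (+0.8818, +0.4716)
n_1 = (+0.2137, +0.9769)
n_2 = (-0.9658, +0.2594)
n_3 = (-0.0418, -0.9991)
  (0,1): δ = 130.47°  ·
  (0,2): δ = 43.17°  ✓
  (0,3): δ = 59.47°  ·
  (1,2): δ = 92.70°  ·
  (1,3): δ = 9.95°  ✓
  (2,3): δ = 77.36°  ·
antipodal pairs: 2

count = 2; pairs: (0,2), (1,3)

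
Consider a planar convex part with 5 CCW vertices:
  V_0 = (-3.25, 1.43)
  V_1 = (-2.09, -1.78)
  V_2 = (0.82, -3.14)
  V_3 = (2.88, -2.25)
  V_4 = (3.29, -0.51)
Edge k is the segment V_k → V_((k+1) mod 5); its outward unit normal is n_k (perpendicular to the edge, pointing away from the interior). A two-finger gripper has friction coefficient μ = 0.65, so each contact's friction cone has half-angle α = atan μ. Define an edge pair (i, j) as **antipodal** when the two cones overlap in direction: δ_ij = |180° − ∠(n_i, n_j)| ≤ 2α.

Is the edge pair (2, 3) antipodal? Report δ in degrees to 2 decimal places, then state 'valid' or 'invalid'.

α = atan 0.65 = 33.02°;  2α = 66.05°
edge 2: e_2 = (+2.06, +0.89);  n_2 = (+0.3966, -0.9180)
edge 3: e_3 = (+0.41, +1.74);  n_3 = (+0.9733, -0.2294)
∠(n_2, n_3) = 53.37°
δ = |180° − 53.37°| = 126.63°
126.63° > 2α = 66.05°  →  invalid

δ = 126.63°, invalid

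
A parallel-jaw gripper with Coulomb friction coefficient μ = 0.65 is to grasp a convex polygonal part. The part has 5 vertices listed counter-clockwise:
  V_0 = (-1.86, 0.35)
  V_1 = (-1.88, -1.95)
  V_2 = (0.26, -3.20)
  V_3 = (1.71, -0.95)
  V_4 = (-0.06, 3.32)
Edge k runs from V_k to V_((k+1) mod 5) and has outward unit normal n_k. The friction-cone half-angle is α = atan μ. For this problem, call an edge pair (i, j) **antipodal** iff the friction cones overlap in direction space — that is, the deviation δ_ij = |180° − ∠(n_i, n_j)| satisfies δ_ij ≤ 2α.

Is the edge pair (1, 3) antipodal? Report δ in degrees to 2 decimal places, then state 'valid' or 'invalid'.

α = atan 0.65 = 33.02°;  2α = 66.05°
edge 1: e_1 = (+2.14, -1.25);  n_1 = (-0.5044, -0.8635)
edge 3: e_3 = (-1.77, +4.27);  n_3 = (+0.9238, +0.3829)
∠(n_1, n_3) = 142.80°
δ = |180° − 142.80°| = 37.20°
37.20° ≤ 2α = 66.05°  →  valid

δ = 37.20°, valid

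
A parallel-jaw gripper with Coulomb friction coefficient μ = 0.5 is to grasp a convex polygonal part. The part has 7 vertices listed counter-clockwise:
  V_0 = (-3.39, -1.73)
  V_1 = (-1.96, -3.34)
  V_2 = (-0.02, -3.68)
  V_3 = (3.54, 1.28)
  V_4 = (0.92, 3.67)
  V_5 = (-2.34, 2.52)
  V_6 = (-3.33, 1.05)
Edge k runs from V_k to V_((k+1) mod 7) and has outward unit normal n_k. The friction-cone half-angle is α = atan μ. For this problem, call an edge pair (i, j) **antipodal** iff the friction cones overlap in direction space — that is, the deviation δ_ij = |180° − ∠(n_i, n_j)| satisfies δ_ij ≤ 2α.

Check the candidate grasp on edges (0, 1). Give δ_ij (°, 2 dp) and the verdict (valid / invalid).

δ = 141.55°, invalid

α = atan 0.5 = 26.57°;  2α = 53.13°
edge 0: e_0 = (+1.43, -1.61);  n_0 = (-0.7477, -0.6641)
edge 1: e_1 = (+1.94, -0.34);  n_1 = (-0.1726, -0.9850)
∠(n_0, n_1) = 38.45°
δ = |180° − 38.45°| = 141.55°
141.55° > 2α = 53.13°  →  invalid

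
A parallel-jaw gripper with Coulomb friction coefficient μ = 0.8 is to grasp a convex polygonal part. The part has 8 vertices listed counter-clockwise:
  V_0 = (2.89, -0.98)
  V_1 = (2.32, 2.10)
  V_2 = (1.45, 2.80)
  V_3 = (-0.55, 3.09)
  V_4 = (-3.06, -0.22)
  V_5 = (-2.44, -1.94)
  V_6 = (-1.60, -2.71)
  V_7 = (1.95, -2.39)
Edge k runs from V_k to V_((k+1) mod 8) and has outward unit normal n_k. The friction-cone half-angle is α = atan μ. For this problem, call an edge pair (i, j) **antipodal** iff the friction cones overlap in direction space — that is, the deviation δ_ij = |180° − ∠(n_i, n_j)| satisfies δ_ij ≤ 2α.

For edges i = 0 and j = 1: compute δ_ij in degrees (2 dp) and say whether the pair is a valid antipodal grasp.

α = atan 0.8 = 38.66°;  2α = 77.32°
edge 0: e_0 = (-0.57, +3.08);  n_0 = (+0.9833, +0.1820)
edge 1: e_1 = (-0.87, +0.70);  n_1 = (+0.6269, +0.7791)
∠(n_0, n_1) = 40.70°
δ = |180° − 40.70°| = 139.30°
139.30° > 2α = 77.32°  →  invalid

δ = 139.30°, invalid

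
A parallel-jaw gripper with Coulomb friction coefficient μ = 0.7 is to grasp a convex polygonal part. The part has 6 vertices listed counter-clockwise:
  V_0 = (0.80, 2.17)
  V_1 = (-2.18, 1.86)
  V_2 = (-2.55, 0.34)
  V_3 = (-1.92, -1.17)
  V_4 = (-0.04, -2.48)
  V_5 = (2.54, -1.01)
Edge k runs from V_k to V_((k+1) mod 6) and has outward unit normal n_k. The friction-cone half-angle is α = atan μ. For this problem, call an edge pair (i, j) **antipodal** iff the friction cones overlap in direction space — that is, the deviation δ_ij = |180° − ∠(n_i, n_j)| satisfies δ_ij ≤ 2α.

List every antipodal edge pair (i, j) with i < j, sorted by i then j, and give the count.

α = atan 0.7 = 34.99°;  2α = 69.98°
n_0 = (-0.1035, +0.9946)
n_1 = (-0.9716, +0.2365)
n_2 = (-0.9229, -0.3850)
n_3 = (-0.5717, -0.8205)
n_4 = (+0.4951, -0.8689)
n_5 = (+0.8773, +0.4800)
  (0,1): δ = 109.62°  ·
  (0,2): δ = 73.29°  ·
  (0,3): δ = 40.81°  ✓
  (0,4): δ = 23.73°  ✓
  (0,5): δ = 112.75°  ·
  (1,2): δ = 143.67°  ·
  (1,3): δ = 111.19°  ·
  (1,4): δ = 46.65°  ✓
  (1,5): δ = 42.37°  ✓
  (2,3): δ = 147.52°  ·
  (2,4): δ = 82.97°  ·
  (2,5): δ = 6.04°  ✓
  (3,4): δ = 115.46°  ·
  (3,5): δ = 26.44°  ✓
  (4,5): δ = 90.99°  ·
antipodal pairs: 6

count = 6; pairs: (0,3), (0,4), (1,4), (1,5), (2,5), (3,5)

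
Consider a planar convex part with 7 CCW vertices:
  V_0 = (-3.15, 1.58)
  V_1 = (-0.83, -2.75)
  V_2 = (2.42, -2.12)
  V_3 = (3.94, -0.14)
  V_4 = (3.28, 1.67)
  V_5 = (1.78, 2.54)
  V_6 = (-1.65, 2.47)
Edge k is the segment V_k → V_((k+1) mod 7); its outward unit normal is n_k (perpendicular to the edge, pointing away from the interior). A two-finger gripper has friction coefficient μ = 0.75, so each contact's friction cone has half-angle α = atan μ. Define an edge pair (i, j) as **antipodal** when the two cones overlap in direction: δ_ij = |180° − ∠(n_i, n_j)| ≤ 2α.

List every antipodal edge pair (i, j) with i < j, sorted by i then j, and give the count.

count = 9; pairs: (0,2), (0,3), (0,4), (0,5), (1,4), (1,5), (1,6), (2,5), (2,6)

α = atan 0.75 = 36.87°;  2α = 73.74°
n_0 = (-0.8814, -0.4723)
n_1 = (+0.1903, -0.9817)
n_2 = (+0.7932, -0.6089)
n_3 = (+0.9395, +0.3426)
n_4 = (+0.5017, +0.8650)
n_5 = (-0.0204, +0.9998)
n_6 = (-0.5103, +0.8600)
  (0,1): δ = 107.21°  ·
  (0,2): δ = 65.69°  ✓
  (0,3): δ = 8.15°  ✓
  (0,4): δ = 31.70°  ✓
  (0,5): δ = 62.99°  ✓
  (0,6): δ = 92.50°  ·
  (1,2): δ = 138.48°  ·
  (1,3): δ = 80.94°  ·
  (1,4): δ = 41.08°  ✓
  (1,5): δ = 9.80°  ✓
  (1,6): δ = 19.71°  ✓
  (2,3): δ = 122.45°  ·
  (2,4): δ = 82.60°  ·
  (2,5): δ = 51.32°  ✓
  (2,6): δ = 21.81°  ✓
  (3,4): δ = 140.15°  ·
  (3,5): δ = 108.86°  ·
  (3,6): δ = 79.35°  ·
  (4,5): δ = 148.72°  ·
  (4,6): δ = 119.20°  ·
  (5,6): δ = 150.49°  ·
antipodal pairs: 9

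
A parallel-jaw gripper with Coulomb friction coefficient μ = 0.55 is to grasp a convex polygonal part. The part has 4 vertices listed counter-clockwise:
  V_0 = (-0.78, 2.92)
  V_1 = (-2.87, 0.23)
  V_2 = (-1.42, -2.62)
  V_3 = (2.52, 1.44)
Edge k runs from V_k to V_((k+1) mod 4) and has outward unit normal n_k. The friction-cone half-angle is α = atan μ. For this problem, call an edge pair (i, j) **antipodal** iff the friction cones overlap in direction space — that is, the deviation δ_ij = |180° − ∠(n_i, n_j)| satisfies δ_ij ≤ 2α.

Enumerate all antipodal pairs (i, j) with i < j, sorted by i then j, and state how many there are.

count = 2; pairs: (0,2), (1,3)

α = atan 0.55 = 28.81°;  2α = 57.62°
n_0 = (-0.7897, +0.6135)
n_1 = (-0.8913, -0.4535)
n_2 = (+0.7176, -0.6964)
n_3 = (+0.4092, +0.9124)
  (0,1): δ = 115.19°  ·
  (0,2): δ = 6.30°  ✓
  (0,3): δ = 103.69°  ·
  (1,2): δ = 71.11°  ·
  (1,3): δ = 38.88°  ✓
  (2,3): δ = 70.01°  ·
antipodal pairs: 2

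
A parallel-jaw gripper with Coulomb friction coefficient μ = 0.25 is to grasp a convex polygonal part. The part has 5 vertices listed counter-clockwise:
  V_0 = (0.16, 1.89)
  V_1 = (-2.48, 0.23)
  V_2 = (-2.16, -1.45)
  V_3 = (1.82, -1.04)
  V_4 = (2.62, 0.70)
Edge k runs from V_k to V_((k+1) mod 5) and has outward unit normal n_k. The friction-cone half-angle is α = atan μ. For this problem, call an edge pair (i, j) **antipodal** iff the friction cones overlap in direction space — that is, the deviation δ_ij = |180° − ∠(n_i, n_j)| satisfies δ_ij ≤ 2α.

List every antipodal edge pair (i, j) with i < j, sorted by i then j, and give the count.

count = 1; pairs: (0,2)

α = atan 0.25 = 14.04°;  2α = 28.07°
n_0 = (-0.5323, +0.8466)
n_1 = (-0.9823, -0.1871)
n_2 = (+0.1025, -0.9947)
n_3 = (+0.9086, -0.4177)
n_4 = (+0.4355, +0.9002)
  (0,1): δ = 111.38°  ·
  (0,2): δ = 26.28°  ✓
  (0,3): δ = 33.15°  ·
  (0,4): δ = 122.02°  ·
  (1,2): δ = 94.90°  ·
  (1,3): δ = 35.48°  ·
  (1,4): δ = 53.40°  ·
  (2,3): δ = 120.57°  ·
  (2,4): δ = 31.70°  ·
  (3,4): δ = 91.12°  ·
antipodal pairs: 1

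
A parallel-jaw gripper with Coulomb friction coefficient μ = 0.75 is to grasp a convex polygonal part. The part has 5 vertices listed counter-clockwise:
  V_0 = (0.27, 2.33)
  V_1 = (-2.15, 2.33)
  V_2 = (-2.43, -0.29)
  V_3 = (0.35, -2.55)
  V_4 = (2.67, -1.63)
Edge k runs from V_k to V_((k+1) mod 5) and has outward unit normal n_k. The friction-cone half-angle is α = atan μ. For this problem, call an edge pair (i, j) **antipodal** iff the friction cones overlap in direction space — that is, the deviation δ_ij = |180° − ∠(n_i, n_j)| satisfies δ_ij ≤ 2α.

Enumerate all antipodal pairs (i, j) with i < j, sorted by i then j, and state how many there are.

count = 5; pairs: (0,2), (0,3), (1,3), (1,4), (2,4)

α = atan 0.75 = 36.87°;  2α = 73.74°
n_0 = (+0.0000, +1.0000)
n_1 = (-0.9943, +0.1063)
n_2 = (-0.6308, -0.7759)
n_3 = (+0.3686, -0.9296)
n_4 = (+0.8552, +0.5183)
  (0,1): δ = 96.10°  ·
  (0,2): δ = 39.11°  ✓
  (0,3): δ = 21.63°  ✓
  (0,4): δ = 121.22°  ·
  (1,2): δ = 123.01°  ·
  (1,3): δ = 62.27°  ✓
  (1,4): δ = 37.32°  ✓
  (2,3): δ = 119.26°  ·
  (2,4): δ = 19.67°  ✓
  (3,4): δ = 80.41°  ·
antipodal pairs: 5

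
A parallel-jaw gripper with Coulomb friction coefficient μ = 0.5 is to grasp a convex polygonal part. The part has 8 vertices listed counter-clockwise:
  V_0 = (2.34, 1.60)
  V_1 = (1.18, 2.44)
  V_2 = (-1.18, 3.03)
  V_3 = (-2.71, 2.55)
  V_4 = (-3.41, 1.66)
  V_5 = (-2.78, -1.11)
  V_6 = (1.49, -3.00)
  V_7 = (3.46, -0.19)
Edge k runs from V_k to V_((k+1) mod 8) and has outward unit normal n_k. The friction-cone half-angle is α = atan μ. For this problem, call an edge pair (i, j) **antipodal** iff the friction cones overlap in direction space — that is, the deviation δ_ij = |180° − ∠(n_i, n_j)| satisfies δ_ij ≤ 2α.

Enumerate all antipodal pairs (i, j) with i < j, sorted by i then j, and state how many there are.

α = atan 0.5 = 26.57°;  2α = 53.13°
n_0 = (+0.5865, +0.8099)
n_1 = (+0.2425, +0.9701)
n_2 = (-0.2993, +0.9541)
n_3 = (-0.7860, +0.6182)
n_4 = (-0.9751, -0.2218)
n_5 = (-0.4047, -0.9144)
n_6 = (+0.8188, -0.5740)
n_7 = (+0.8477, +0.5304)
  (0,1): δ = 158.13°  ·
  (0,2): δ = 126.67°  ·
  (0,3): δ = 92.28°  ·
  (0,4): δ = 41.28°  ✓
  (0,5): δ = 12.03°  ✓
  (0,6): δ = 90.88°  ·
  (0,7): δ = 157.94°  ·
  (1,2): δ = 148.55°  ·
  (1,3): δ = 114.15°  ·
  (1,4): δ = 63.15°  ·
  (1,5): δ = 9.84°  ✓
  (1,6): δ = 69.00°  ·
  (1,7): δ = 136.07°  ·
  (2,3): δ = 145.60°  ·
  (2,4): δ = 94.60°  ·
  (2,5): δ = 41.29°  ✓
  (2,6): δ = 37.55°  ✓
  (2,7): δ = 104.62°  ·
  (3,4): δ = 129.00°  ·
  (3,5): δ = 75.69°  ·
  (3,6): δ = 3.15°  ✓
  (3,7): δ = 70.22°  ·
  (4,5): δ = 126.69°  ·
  (4,6): δ = 47.85°  ✓
  (4,7): δ = 19.22°  ✓
  (5,6): δ = 101.16°  ·
  (5,7): δ = 34.09°  ✓
  (6,7): δ = 112.93°  ·
antipodal pairs: 9

count = 9; pairs: (0,4), (0,5), (1,5), (2,5), (2,6), (3,6), (4,6), (4,7), (5,7)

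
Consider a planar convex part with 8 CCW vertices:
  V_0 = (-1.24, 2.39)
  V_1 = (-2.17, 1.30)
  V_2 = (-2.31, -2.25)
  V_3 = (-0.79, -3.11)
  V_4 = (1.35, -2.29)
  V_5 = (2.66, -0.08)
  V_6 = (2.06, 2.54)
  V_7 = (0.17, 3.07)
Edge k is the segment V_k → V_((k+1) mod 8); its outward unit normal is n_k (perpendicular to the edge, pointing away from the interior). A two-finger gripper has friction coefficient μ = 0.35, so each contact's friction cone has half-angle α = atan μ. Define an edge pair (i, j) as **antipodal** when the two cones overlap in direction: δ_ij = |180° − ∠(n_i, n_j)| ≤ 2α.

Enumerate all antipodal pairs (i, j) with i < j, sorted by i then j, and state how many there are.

count = 8; pairs: (0,3), (0,4), (1,4), (1,5), (2,6), (3,6), (3,7), (4,7)

α = atan 0.35 = 19.29°;  2α = 38.58°
n_0 = (-0.7607, +0.6491)
n_1 = (-0.9992, +0.0394)
n_2 = (-0.4924, -0.8703)
n_3 = (+0.3578, -0.9338)
n_4 = (+0.8602, -0.5099)
n_5 = (+0.9748, +0.2232)
n_6 = (+0.2700, +0.9629)
n_7 = (-0.4344, +0.9007)
  (0,1): δ = 141.79°  ·
  (0,2): δ = 79.03°  ·
  (0,3): δ = 28.56°  ✓
  (0,4): δ = 9.81°  ✓
  (0,5): δ = 53.37°  ·
  (0,6): δ = 114.81°  ·
  (0,7): δ = 156.22°  ·
  (1,2): δ = 117.24°  ·
  (1,3): δ = 66.78°  ·
  (1,4): δ = 28.40°  ✓
  (1,5): δ = 15.16°  ✓
  (1,6): δ = 76.59°  ·
  (1,7): δ = 118.00°  ·
  (2,3): δ = 129.53°  ·
  (2,4): δ = 91.16°  ·
  (2,5): δ = 47.60°  ·
  (2,6): δ = 13.84°  ✓
  (2,7): δ = 55.25°  ·
  (3,4): δ = 141.62°  ·
  (3,5): δ = 98.07°  ·
  (3,6): δ = 36.63°  ✓
  (3,7): δ = 4.78°  ✓
  (4,5): δ = 136.44°  ·
  (4,6): δ = 75.01°  ·
  (4,7): δ = 33.60°  ✓
  (5,6): δ = 118.56°  ·
  (5,7): δ = 77.15°  ·
  (6,7): δ = 138.59°  ·
antipodal pairs: 8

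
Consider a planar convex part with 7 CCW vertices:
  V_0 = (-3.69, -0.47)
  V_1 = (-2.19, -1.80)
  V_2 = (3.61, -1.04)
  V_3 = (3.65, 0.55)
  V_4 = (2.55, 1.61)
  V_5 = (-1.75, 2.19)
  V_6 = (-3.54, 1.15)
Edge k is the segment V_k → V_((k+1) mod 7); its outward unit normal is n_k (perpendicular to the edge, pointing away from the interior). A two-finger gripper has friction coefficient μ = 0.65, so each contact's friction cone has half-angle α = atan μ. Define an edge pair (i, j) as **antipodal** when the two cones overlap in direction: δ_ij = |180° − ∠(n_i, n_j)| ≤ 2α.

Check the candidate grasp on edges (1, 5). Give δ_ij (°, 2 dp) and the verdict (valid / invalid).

δ = 22.69°, valid

α = atan 0.65 = 33.02°;  2α = 66.05°
edge 1: e_1 = (+5.80, +0.76);  n_1 = (+0.1299, -0.9915)
edge 5: e_5 = (-1.79, -1.04);  n_5 = (-0.5024, +0.8647)
∠(n_1, n_5) = 157.31°
δ = |180° − 157.31°| = 22.69°
22.69° ≤ 2α = 66.05°  →  valid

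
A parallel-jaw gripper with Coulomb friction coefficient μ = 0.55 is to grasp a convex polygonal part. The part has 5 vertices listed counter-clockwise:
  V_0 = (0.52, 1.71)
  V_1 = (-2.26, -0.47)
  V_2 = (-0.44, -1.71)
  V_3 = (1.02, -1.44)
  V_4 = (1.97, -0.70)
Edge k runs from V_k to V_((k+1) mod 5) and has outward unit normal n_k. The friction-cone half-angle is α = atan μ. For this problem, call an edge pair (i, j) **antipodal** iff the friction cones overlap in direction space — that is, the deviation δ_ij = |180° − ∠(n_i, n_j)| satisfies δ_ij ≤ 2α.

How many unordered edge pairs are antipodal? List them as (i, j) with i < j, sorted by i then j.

α = atan 0.55 = 28.81°;  2α = 57.62°
n_0 = (-0.6171, +0.7869)
n_1 = (-0.5631, -0.8264)
n_2 = (+0.1818, -0.9833)
n_3 = (+0.6145, -0.7889)
n_4 = (+0.8569, +0.5155)
  (0,1): δ = 72.37°  ·
  (0,2): δ = 27.63°  ✓
  (0,3): δ = 0.19°  ✓
  (0,4): δ = 82.93°  ·
  (1,2): δ = 135.26°  ·
  (1,3): δ = 107.82°  ·
  (1,4): δ = 24.70°  ✓
  (2,3): δ = 152.56°  ·
  (2,4): δ = 69.44°  ·
  (3,4): δ = 96.88°  ·
antipodal pairs: 3

count = 3; pairs: (0,2), (0,3), (1,4)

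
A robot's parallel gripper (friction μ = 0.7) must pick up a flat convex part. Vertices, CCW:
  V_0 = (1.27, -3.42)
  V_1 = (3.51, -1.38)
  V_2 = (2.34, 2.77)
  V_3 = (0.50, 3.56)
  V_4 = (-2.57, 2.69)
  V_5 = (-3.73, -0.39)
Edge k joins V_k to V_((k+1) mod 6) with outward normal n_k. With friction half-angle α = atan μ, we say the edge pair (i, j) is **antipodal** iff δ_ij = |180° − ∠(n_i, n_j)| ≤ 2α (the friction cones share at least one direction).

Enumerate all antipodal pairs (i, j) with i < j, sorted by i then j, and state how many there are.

count = 7; pairs: (0,2), (0,3), (0,4), (1,4), (1,5), (2,5), (3,5)

α = atan 0.7 = 34.99°;  2α = 69.98°
n_0 = (+0.6733, -0.7393)
n_1 = (+0.9625, +0.2713)
n_2 = (+0.3945, +0.9189)
n_3 = (-0.2727, +0.9621)
n_4 = (-0.9358, +0.3525)
n_5 = (-0.5183, -0.8552)
  (0,1): δ = 116.58°  ·
  (0,2): δ = 65.56°  ✓
  (0,3): δ = 26.50°  ✓
  (0,4): δ = 27.04°  ✓
  (0,5): δ = 106.46°  ·
  (1,2): δ = 128.98°  ·
  (1,3): δ = 89.92°  ·
  (1,4): δ = 36.38°  ✓
  (1,5): δ = 43.04°  ✓
  (2,3): δ = 140.94°  ·
  (2,4): δ = 87.40°  ·
  (2,5): δ = 7.98°  ✓
  (3,4): δ = 126.46°  ·
  (3,5): δ = 47.04°  ✓
  (4,5): δ = 100.58°  ·
antipodal pairs: 7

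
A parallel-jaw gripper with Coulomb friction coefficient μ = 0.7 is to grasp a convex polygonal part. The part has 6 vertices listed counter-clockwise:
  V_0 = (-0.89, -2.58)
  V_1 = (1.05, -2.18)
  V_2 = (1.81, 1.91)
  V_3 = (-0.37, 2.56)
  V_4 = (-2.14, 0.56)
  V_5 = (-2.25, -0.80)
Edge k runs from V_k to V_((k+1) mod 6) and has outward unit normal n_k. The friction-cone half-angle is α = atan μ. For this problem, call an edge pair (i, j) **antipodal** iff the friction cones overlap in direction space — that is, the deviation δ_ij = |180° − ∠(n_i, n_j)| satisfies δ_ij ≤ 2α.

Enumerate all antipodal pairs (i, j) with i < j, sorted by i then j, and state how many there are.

α = atan 0.7 = 34.99°;  2α = 69.98°
n_0 = (+0.2019, -0.9794)
n_1 = (+0.9832, -0.1827)
n_2 = (+0.2857, +0.9583)
n_3 = (-0.7489, +0.6627)
n_4 = (-0.9967, +0.0806)
n_5 = (-0.7946, -0.6071)
  (0,1): δ = 112.18°  ·
  (0,2): δ = 28.25°  ✓
  (0,3): δ = 36.84°  ✓
  (0,4): δ = 73.73°  ·
  (0,5): δ = 115.73°  ·
  (1,2): δ = 96.08°  ·
  (1,3): δ = 30.98°  ✓
  (1,4): δ = 5.90°  ✓
  (1,5): δ = 47.91°  ✓
  (2,3): δ = 114.91°  ·
  (2,4): δ = 78.02°  ·
  (2,5): δ = 36.02°  ✓
  (3,4): δ = 143.12°  ·
  (3,5): δ = 101.11°  ·
  (4,5): δ = 137.99°  ·
antipodal pairs: 6

count = 6; pairs: (0,2), (0,3), (1,3), (1,4), (1,5), (2,5)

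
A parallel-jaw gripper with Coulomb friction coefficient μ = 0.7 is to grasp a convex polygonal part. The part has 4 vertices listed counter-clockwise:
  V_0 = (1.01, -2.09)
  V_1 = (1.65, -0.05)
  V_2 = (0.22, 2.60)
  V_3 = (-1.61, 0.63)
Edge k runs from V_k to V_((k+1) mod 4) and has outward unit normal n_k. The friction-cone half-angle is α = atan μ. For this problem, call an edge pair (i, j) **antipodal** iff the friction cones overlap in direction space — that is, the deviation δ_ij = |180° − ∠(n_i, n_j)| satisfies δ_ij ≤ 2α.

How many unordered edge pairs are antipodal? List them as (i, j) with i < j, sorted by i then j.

α = atan 0.7 = 34.99°;  2α = 69.98°
n_0 = (+0.9541, -0.2993)
n_1 = (+0.8800, +0.4749)
n_2 = (-0.7327, +0.6806)
n_3 = (-0.7202, -0.6937)
  (0,1): δ = 134.23°  ·
  (0,2): δ = 25.47°  ✓
  (0,3): δ = 61.35°  ✓
  (1,2): δ = 71.24°  ·
  (1,3): δ = 15.57°  ✓
  (2,3): δ = 93.18°  ·
antipodal pairs: 3

count = 3; pairs: (0,2), (0,3), (1,3)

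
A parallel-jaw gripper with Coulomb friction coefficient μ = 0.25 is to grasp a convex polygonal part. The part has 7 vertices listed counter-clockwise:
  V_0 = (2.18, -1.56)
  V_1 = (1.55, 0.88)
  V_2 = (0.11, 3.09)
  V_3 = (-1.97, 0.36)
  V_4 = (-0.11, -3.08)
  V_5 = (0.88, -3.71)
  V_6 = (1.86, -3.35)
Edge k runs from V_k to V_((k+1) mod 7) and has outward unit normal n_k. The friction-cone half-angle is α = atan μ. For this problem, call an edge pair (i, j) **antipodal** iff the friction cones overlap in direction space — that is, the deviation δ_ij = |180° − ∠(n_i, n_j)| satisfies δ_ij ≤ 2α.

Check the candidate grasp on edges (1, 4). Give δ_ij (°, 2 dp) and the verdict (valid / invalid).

α = atan 0.25 = 14.04°;  2α = 28.07°
edge 1: e_1 = (-1.44, +2.21);  n_1 = (+0.8378, +0.5459)
edge 4: e_4 = (+0.99, -0.63);  n_4 = (-0.5369, -0.8437)
∠(n_1, n_4) = 155.56°
δ = |180° − 155.56°| = 24.44°
24.44° ≤ 2α = 28.07°  →  valid

δ = 24.44°, valid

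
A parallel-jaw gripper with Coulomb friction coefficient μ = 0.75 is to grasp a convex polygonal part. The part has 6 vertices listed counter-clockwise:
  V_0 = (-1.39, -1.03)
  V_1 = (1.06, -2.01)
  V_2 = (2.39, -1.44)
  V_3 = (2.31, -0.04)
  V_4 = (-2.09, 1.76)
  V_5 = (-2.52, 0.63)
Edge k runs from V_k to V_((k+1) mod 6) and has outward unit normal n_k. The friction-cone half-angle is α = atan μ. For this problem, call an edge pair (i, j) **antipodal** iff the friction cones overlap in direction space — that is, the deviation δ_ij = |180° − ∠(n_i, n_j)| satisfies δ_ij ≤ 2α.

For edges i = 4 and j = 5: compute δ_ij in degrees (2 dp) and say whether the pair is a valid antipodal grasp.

α = atan 0.75 = 36.87°;  2α = 73.74°
edge 4: e_4 = (-0.43, -1.13);  n_4 = (-0.9346, +0.3557)
edge 5: e_5 = (+1.13, -1.66);  n_5 = (-0.8266, -0.5627)
∠(n_4, n_5) = 55.08°
δ = |180° − 55.08°| = 124.92°
124.92° > 2α = 73.74°  →  invalid

δ = 124.92°, invalid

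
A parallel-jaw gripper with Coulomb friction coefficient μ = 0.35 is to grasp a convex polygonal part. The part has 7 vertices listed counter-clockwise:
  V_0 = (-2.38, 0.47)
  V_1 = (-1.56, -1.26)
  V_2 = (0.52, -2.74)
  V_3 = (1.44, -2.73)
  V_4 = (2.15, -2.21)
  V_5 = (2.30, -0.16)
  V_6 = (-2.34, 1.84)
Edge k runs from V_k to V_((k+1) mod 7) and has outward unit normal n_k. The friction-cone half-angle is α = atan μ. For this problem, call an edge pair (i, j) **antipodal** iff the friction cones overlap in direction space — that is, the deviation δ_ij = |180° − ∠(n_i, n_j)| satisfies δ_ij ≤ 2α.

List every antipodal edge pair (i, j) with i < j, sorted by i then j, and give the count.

count = 4; pairs: (0,4), (1,5), (2,5), (4,6)

α = atan 0.35 = 19.29°;  2α = 38.58°
n_0 = (-0.9036, -0.4283)
n_1 = (-0.5798, -0.8148)
n_2 = (+0.0109, -0.9999)
n_3 = (+0.5909, -0.8068)
n_4 = (+0.9973, -0.0730)
n_5 = (+0.3958, +0.9183)
n_6 = (-0.9996, +0.0292)
  (0,1): δ = 150.79°  ·
  (0,2): δ = 114.74°  ·
  (0,3): δ = 79.14°  ·
  (0,4): δ = 29.55°  ✓
  (0,5): δ = 41.32°  ·
  (0,6): δ = 152.97°  ·
  (1,2): δ = 143.94°  ·
  (1,3): δ = 108.35°  ·
  (1,4): δ = 58.75°  ·
  (1,5): δ = 12.12°  ✓
  (1,6): δ = 123.76°  ·
  (2,3): δ = 144.40°  ·
  (2,4): δ = 94.81°  ·
  (2,5): δ = 23.94°  ✓
  (2,6): δ = 87.70°  ·
  (3,4): δ = 130.40°  ·
  (3,5): δ = 59.54°  ·
  (3,6): δ = 52.11°  ·
  (4,5): δ = 109.13°  ·
  (4,6): δ = 2.51°  ✓
  (5,6): δ = 68.35°  ·
antipodal pairs: 4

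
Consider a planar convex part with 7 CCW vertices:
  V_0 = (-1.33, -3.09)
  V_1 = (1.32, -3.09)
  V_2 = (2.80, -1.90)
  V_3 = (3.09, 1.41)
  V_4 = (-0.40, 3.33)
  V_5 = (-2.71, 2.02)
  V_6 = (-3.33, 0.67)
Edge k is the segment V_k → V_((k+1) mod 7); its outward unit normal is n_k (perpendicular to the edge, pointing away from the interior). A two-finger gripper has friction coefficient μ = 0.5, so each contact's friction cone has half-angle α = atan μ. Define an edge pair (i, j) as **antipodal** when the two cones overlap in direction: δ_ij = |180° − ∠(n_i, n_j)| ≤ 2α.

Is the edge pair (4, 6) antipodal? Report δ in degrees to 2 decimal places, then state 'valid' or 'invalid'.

δ = 91.55°, invalid

α = atan 0.5 = 26.57°;  2α = 53.13°
edge 4: e_4 = (-2.31, -1.31);  n_4 = (-0.4933, +0.8699)
edge 6: e_6 = (+2.00, -3.76);  n_6 = (-0.8829, -0.4696)
∠(n_4, n_6) = 88.45°
δ = |180° − 88.45°| = 91.55°
91.55° > 2α = 53.13°  →  invalid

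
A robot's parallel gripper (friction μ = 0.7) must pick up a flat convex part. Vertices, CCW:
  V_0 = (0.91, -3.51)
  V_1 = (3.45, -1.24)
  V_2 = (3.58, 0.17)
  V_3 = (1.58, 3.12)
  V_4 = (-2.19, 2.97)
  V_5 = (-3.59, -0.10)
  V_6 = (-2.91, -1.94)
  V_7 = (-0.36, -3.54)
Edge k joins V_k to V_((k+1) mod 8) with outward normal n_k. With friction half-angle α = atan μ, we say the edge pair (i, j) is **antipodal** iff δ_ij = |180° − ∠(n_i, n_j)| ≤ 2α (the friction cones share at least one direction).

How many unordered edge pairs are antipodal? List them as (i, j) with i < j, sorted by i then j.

α = atan 0.7 = 34.99°;  2α = 69.98°
n_0 = (+0.6664, -0.7456)
n_1 = (+0.9958, -0.0918)
n_2 = (+0.8277, +0.5612)
n_3 = (-0.0398, +0.9992)
n_4 = (-0.9099, +0.4149)
n_5 = (-0.9380, -0.3467)
n_6 = (-0.5315, -0.8471)
n_7 = (+0.0236, -0.9997)
  (0,1): δ = 137.05°  ·
  (0,2): δ = 97.65°  ·
  (0,3): δ = 39.51°  ✓
  (0,4): δ = 23.70°  ✓
  (0,5): δ = 68.50°  ✓
  (0,6): δ = 106.11°  ·
  (0,7): δ = 139.57°  ·
  (1,2): δ = 140.60°  ·
  (1,3): δ = 82.45°  ·
  (1,4): δ = 19.25°  ✓
  (1,5): δ = 25.55°  ✓
  (1,6): δ = 63.16°  ✓
  (1,7): δ = 96.62°  ·
  (2,3): δ = 121.86°  ·
  (2,4): δ = 58.65°  ✓
  (2,5): δ = 13.85°  ✓
  (2,6): δ = 23.76°  ✓
  (2,7): δ = 57.22°  ✓
  (3,4): δ = 116.79°  ·
  (3,5): δ = 72.00°  ·
  (3,6): δ = 34.38°  ✓
  (3,7): δ = 0.93°  ✓
  (4,5): δ = 135.20°  ·
  (4,6): δ = 97.59°  ·
  (4,7): δ = 64.13°  ✓
  (5,6): δ = 142.39°  ·
  (5,7): δ = 108.93°  ·
  (6,7): δ = 146.54°  ·
antipodal pairs: 13

count = 13; pairs: (0,3), (0,4), (0,5), (1,4), (1,5), (1,6), (2,4), (2,5), (2,6), (2,7), (3,6), (3,7), (4,7)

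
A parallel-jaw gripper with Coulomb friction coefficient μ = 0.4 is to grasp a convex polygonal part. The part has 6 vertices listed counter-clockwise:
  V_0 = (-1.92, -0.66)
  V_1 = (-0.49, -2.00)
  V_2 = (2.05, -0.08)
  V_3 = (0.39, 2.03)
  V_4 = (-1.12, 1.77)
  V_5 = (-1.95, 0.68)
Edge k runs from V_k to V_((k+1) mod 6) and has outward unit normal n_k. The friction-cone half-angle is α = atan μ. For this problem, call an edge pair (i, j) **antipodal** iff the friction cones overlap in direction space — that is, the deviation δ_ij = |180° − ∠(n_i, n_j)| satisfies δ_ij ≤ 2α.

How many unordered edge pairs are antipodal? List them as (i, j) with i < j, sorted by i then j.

α = atan 0.4 = 21.80°;  2α = 43.60°
n_0 = (-0.6838, -0.7297)
n_1 = (+0.6030, -0.7977)
n_2 = (+0.7859, +0.6183)
n_3 = (-0.1697, +0.9855)
n_4 = (-0.7956, +0.6058)
n_5 = (-0.9997, -0.0224)
  (0,1): δ = 99.78°  ·
  (0,2): δ = 8.67°  ✓
  (0,3): δ = 52.91°  ·
  (0,4): δ = 95.85°  ·
  (0,5): δ = 134.42°  ·
  (1,2): δ = 88.89°  ·
  (1,3): δ = 27.32°  ✓
  (1,4): δ = 15.63°  ✓
  (1,5): δ = 54.20°  ·
  (2,3): δ = 118.42°  ·
  (2,4): δ = 75.48°  ·
  (2,5): δ = 36.91°  ✓
  (3,4): δ = 137.06°  ·
  (3,5): δ = 98.49°  ·
  (4,5): δ = 141.43°  ·
antipodal pairs: 4

count = 4; pairs: (0,2), (1,3), (1,4), (2,5)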